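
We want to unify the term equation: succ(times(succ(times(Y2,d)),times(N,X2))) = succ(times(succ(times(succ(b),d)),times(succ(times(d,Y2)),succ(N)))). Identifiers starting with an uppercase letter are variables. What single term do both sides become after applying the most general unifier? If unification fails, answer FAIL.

Decompose succ/1: times(succ(times(Y2,d)),times(N,X2)) = times(succ(times(succ(b),d)),times(succ(times(d,Y2)),succ(N))).
Decompose times/2: succ(times(Y2,d)) = succ(times(succ(b),d)),  times(N,X2) = times(succ(times(d,Y2)),succ(N)).
Decompose succ/1: times(Y2,d) = times(succ(b),d).
Decompose times/2: Y2 = succ(b),  d = d.
Bind Y2 := succ(b); substituting into the one remaining equation that mentions Y2 gives: times(N,X2) = times(succ(times(d,succ(b))),succ(N)).
Delete trivial equation d = d.
Decompose times/2: N = succ(times(d,succ(b))),  X2 = succ(N).
Bind N := succ(times(d,succ(b))); substituting into the remaining equation gives: X2 = succ(succ(times(d,succ(b)))).
Bind X2 := succ(succ(times(d,succ(b)))).
Applying the MGU to either side gives succ(times(succ(times(succ(b),d)),times(succ(times(d,succ(b))),succ(succ(times(d,succ(b))))))).

succ(times(succ(times(succ(b),d)),times(succ(times(d,succ(b))),succ(succ(times(d,succ(b)))))))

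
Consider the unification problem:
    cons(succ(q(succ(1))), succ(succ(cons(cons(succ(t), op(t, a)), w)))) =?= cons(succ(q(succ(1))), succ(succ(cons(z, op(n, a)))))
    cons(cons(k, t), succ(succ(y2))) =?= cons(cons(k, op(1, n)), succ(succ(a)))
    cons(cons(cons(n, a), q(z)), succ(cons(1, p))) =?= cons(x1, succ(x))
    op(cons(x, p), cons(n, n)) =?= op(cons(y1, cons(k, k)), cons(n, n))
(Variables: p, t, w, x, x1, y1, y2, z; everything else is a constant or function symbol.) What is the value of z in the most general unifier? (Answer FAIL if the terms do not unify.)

cons(succ(op(1, n)), op(op(1, n), a))

Decompose cons/2: succ(q(succ(1))) =?= succ(q(succ(1))),  succ(succ(cons(cons(succ(t), op(t, a)), w))) =?= succ(succ(cons(z, op(n, a)))).
Delete trivial equation succ(q(succ(1))) =?= succ(q(succ(1))).
Decompose succ/1: succ(cons(cons(succ(t), op(t, a)), w)) =?= succ(cons(z, op(n, a))).
Decompose succ/1: cons(cons(succ(t), op(t, a)), w) =?= cons(z, op(n, a)).
Decompose cons/2: cons(succ(t), op(t, a)) =?= z,  w =?= op(n, a).
Bind z := cons(succ(t), op(t, a)); substituting into the one remaining equation that mentions z gives: cons(cons(cons(n, a), q(cons(succ(t), op(t, a)))), succ(cons(1, p))) =?= cons(x1, succ(x)).
Bind w := op(n, a); no other remaining equation mentions w.
Decompose cons/2: cons(k, t) =?= cons(k, op(1, n)),  succ(succ(y2)) =?= succ(succ(a)).
Decompose cons/2: k =?= k,  t =?= op(1, n).
Delete trivial equation k =?= k.
Bind t := op(1, n); substituting into the one remaining equation that mentions t gives: cons(cons(cons(n, a), q(cons(succ(op(1, n)), op(op(1, n), a)))), succ(cons(1, p))) =?= cons(x1, succ(x)). Substituting into the earlier binding gives z := cons(succ(op(1, n)), op(op(1, n), a)).
Decompose succ/1: succ(y2) =?= succ(a).
Decompose succ/1: y2 =?= a.
Bind y2 := a; no other remaining equation mentions y2.
Decompose cons/2: cons(cons(n, a), q(cons(succ(op(1, n)), op(op(1, n), a)))) =?= x1,  succ(cons(1, p)) =?= succ(x).
Bind x1 := cons(cons(n, a), q(cons(succ(op(1, n)), op(op(1, n), a)))); no other remaining equation mentions x1.
Decompose succ/1: cons(1, p) =?= x.
Bind x := cons(1, p); substituting into the remaining equation gives: op(cons(cons(1, p), p), cons(n, n)) =?= op(cons(y1, cons(k, k)), cons(n, n)).
Decompose op/2: cons(cons(1, p), p) =?= cons(y1, cons(k, k)),  cons(n, n) =?= cons(n, n).
Decompose cons/2: cons(1, p) =?= y1,  p =?= cons(k, k).
Bind y1 := cons(1, p); no other remaining equation mentions y1.
Bind p := cons(k, k); no other remaining equation mentions p. Substituting into the earlier bindings gives x := cons(1, cons(k, k)), y1 := cons(1, cons(k, k)).
Delete trivial equation cons(n, n) =?= cons(n, n).
MGU = { z -> cons(succ(op(1, n)), op(op(1, n), a)), w -> op(n, a), t -> op(1, n), y2 -> a, x1 -> cons(cons(n, a), q(cons(succ(op(1, n)), op(op(1, n), a)))), x -> cons(1, cons(k, k)), y1 -> cons(1, cons(k, k)), p -> cons(k, k) }, so z -> cons(succ(op(1, n)), op(op(1, n), a)).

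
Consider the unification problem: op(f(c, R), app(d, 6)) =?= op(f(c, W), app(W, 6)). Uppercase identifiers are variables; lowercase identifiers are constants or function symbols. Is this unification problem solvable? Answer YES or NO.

Decompose op/2: f(c, R) =?= f(c, W),  app(d, 6) =?= app(W, 6).
Decompose f/2: c =?= c,  R =?= W.
Delete trivial equation c =?= c.
Bind R := W; no other remaining equation mentions R.
Decompose app/2: d =?= W,  6 =?= 6.
Bind W := d; no other remaining equation mentions W. Substituting into the earlier binding gives R := d.
Delete trivial equation 6 =?= 6.
No equations remain and no clash or occurs-check failure arose, so a unifier exists.

YES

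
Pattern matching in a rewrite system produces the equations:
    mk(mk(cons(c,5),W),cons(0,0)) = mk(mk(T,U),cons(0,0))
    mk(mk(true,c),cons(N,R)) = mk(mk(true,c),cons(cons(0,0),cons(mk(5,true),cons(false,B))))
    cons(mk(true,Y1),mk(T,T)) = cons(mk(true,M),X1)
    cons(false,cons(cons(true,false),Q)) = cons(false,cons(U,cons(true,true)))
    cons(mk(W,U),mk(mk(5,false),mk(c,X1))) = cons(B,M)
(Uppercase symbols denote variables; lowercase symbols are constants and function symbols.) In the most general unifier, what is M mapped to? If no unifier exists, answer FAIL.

mk(mk(5,false),mk(c,mk(cons(c,5),cons(c,5))))

Decompose mk/2: mk(cons(c,5),W) = mk(T,U),  cons(0,0) = cons(0,0).
Decompose mk/2: cons(c,5) = T,  W = U.
Bind T := cons(c,5); substituting into the one remaining equation that mentions T gives: cons(mk(true,Y1),mk(cons(c,5),cons(c,5))) = cons(mk(true,M),X1).
Bind W := U; substituting into the one remaining equation that mentions W gives: cons(mk(U,U),mk(mk(5,false),mk(c,X1))) = cons(B,M).
Delete trivial equation cons(0,0) = cons(0,0).
Decompose mk/2: mk(true,c) = mk(true,c),  cons(N,R) = cons(cons(0,0),cons(mk(5,true),cons(false,B))).
Delete trivial equation mk(true,c) = mk(true,c).
Decompose cons/2: N = cons(0,0),  R = cons(mk(5,true),cons(false,B)).
Bind N := cons(0,0); no other remaining equation mentions N.
Bind R := cons(mk(5,true),cons(false,B)); no other remaining equation mentions R.
Decompose cons/2: mk(true,Y1) = mk(true,M),  mk(cons(c,5),cons(c,5)) = X1.
Decompose mk/2: true = true,  Y1 = M.
Delete trivial equation true = true.
Bind Y1 := M; no other remaining equation mentions Y1.
Bind X1 := mk(cons(c,5),cons(c,5)); substituting into the one remaining equation that mentions X1 gives: cons(mk(U,U),mk(mk(5,false),mk(c,mk(cons(c,5),cons(c,5))))) = cons(B,M).
Decompose cons/2: false = false,  cons(cons(true,false),Q) = cons(U,cons(true,true)).
Delete trivial equation false = false.
Decompose cons/2: cons(true,false) = U,  Q = cons(true,true).
Bind U := cons(true,false); substituting into the one remaining equation that mentions U gives: cons(mk(cons(true,false),cons(true,false)),mk(mk(5,false),mk(c,mk(cons(c,5),cons(c,5))))) = cons(B,M). Substituting into the earlier binding gives W := cons(true,false).
Bind Q := cons(true,true); no other remaining equation mentions Q.
Decompose cons/2: mk(cons(true,false),cons(true,false)) = B,  mk(mk(5,false),mk(c,mk(cons(c,5),cons(c,5)))) = M.
Bind B := mk(cons(true,false),cons(true,false)); no other remaining equation mentions B. Substituting into the earlier binding gives R := cons(mk(5,true),cons(false,mk(cons(true,false),cons(true,false)))).
Bind M := mk(mk(5,false),mk(c,mk(cons(c,5),cons(c,5)))). Substituting into the earlier binding gives Y1 := mk(mk(5,false),mk(c,mk(cons(c,5),cons(c,5)))).
MGU = { T := cons(c,5), W := cons(true,false), N := cons(0,0), R := cons(mk(5,true),cons(false,mk(cons(true,false),cons(true,false)))), Y1 := mk(mk(5,false),mk(c,mk(cons(c,5),cons(c,5)))), X1 := mk(cons(c,5),cons(c,5)), U := cons(true,false), Q := cons(true,true), B := mk(cons(true,false),cons(true,false)), M := mk(mk(5,false),mk(c,mk(cons(c,5),cons(c,5)))) }, so M := mk(mk(5,false),mk(c,mk(cons(c,5),cons(c,5)))).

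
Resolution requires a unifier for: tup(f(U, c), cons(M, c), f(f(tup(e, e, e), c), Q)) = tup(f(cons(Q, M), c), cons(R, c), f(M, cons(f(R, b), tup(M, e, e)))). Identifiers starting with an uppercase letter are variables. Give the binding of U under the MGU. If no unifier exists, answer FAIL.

Decompose tup/3: f(U, c) = f(cons(Q, M), c),  cons(M, c) = cons(R, c),  f(f(tup(e, e, e), c), Q) = f(M, cons(f(R, b), tup(M, e, e))).
Decompose f/2: U = cons(Q, M),  c = c.
Bind U := cons(Q, M); no other remaining equation mentions U.
Delete trivial equation c = c.
Decompose cons/2: M = R,  c = c.
Bind M := R; substituting into the one remaining equation that mentions M gives: f(f(tup(e, e, e), c), Q) = f(R, cons(f(R, b), tup(R, e, e))). Substituting into the earlier binding gives U := cons(Q, R).
Delete trivial equation c = c.
Decompose f/2: f(tup(e, e, e), c) = R,  Q = cons(f(R, b), tup(R, e, e)).
Bind R := f(tup(e, e, e), c); substituting into the remaining equation gives: Q = cons(f(f(tup(e, e, e), c), b), tup(f(tup(e, e, e), c), e, e)). Substituting into the earlier bindings gives U := cons(Q, f(tup(e, e, e), c)), M := f(tup(e, e, e), c).
Bind Q := cons(f(f(tup(e, e, e), c), b), tup(f(tup(e, e, e), c), e, e)). Substituting into the earlier binding gives U := cons(cons(f(f(tup(e, e, e), c), b), tup(f(tup(e, e, e), c), e, e)), f(tup(e, e, e), c)).
MGU = { U -> cons(cons(f(f(tup(e, e, e), c), b), tup(f(tup(e, e, e), c), e, e)), f(tup(e, e, e), c)), M -> f(tup(e, e, e), c), R -> f(tup(e, e, e), c), Q -> cons(f(f(tup(e, e, e), c), b), tup(f(tup(e, e, e), c), e, e)) }, so U -> cons(cons(f(f(tup(e, e, e), c), b), tup(f(tup(e, e, e), c), e, e)), f(tup(e, e, e), c)).

cons(cons(f(f(tup(e, e, e), c), b), tup(f(tup(e, e, e), c), e, e)), f(tup(e, e, e), c))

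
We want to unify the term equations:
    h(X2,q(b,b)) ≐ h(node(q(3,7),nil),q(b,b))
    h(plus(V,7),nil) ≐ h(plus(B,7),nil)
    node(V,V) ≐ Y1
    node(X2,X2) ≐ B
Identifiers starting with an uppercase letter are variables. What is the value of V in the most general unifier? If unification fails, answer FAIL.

Decompose h/2: X2 ≐ node(q(3,7),nil),  q(b,b) ≐ q(b,b).
Bind X2 := node(q(3,7),nil); substituting into the one remaining equation that mentions X2 gives: node(node(q(3,7),nil),node(q(3,7),nil)) ≐ B.
Delete trivial equation q(b,b) ≐ q(b,b).
Decompose h/2: plus(V,7) ≐ plus(B,7),  nil ≐ nil.
Decompose plus/2: V ≐ B,  7 ≐ 7.
Bind V := B; substituting into the one remaining equation that mentions V gives: node(B,B) ≐ Y1.
Delete trivial equation 7 ≐ 7.
Delete trivial equation nil ≐ nil.
Bind Y1 := node(B,B); no other remaining equation mentions Y1.
Bind B := node(node(q(3,7),nil),node(q(3,7),nil)). Substituting into the earlier bindings gives V := node(node(q(3,7),nil),node(q(3,7),nil)), Y1 := node(node(node(q(3,7),nil),node(q(3,7),nil)),node(node(q(3,7),nil),node(q(3,7),nil))).
MGU = { X2 := node(q(3,7),nil), V := node(node(q(3,7),nil),node(q(3,7),nil)), Y1 := node(node(node(q(3,7),nil),node(q(3,7),nil)),node(node(q(3,7),nil),node(q(3,7),nil))), B := node(node(q(3,7),nil),node(q(3,7),nil)) }, so V := node(node(q(3,7),nil),node(q(3,7),nil)).

node(node(q(3,7),nil),node(q(3,7),nil))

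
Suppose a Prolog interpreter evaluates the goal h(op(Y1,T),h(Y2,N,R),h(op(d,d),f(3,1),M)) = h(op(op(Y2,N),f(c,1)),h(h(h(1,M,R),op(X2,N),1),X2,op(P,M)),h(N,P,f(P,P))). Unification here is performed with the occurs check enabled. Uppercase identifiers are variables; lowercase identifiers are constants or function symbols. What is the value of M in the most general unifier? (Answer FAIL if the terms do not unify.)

f(f(3,1),f(3,1))

Decompose h/3: op(Y1,T) = op(op(Y2,N),f(c,1)),  h(Y2,N,R) = h(h(h(1,M,R),op(X2,N),1),X2,op(P,M)),  h(op(d,d),f(3,1),M) = h(N,P,f(P,P)).
Decompose op/2: Y1 = op(Y2,N),  T = f(c,1).
Bind Y1 := op(Y2,N); no other remaining equation mentions Y1.
Bind T := f(c,1); no other remaining equation mentions T.
Decompose h/3: Y2 = h(h(1,M,R),op(X2,N),1),  N = X2,  R = op(P,M).
Bind Y2 := h(h(1,M,R),op(X2,N),1); no other remaining equation mentions Y2. Substituting into the earlier binding gives Y1 := op(h(h(1,M,R),op(X2,N),1),N).
Bind N := X2; substituting into the one remaining equation that mentions N gives: h(op(d,d),f(3,1),M) = h(X2,P,f(P,P)). Substituting into the earlier bindings gives Y1 := op(h(h(1,M,R),op(X2,X2),1),X2), Y2 := h(h(1,M,R),op(X2,X2),1).
Bind R := op(P,M); no other remaining equation mentions R. Substituting into the earlier bindings gives Y1 := op(h(h(1,M,op(P,M)),op(X2,X2),1),X2), Y2 := h(h(1,M,op(P,M)),op(X2,X2),1).
Decompose h/3: op(d,d) = X2,  f(3,1) = P,  M = f(P,P).
Bind X2 := op(d,d); no other remaining equation mentions X2. Substituting into the earlier bindings gives Y1 := op(h(h(1,M,op(P,M)),op(op(d,d),op(d,d)),1),op(d,d)), Y2 := h(h(1,M,op(P,M)),op(op(d,d),op(d,d)),1), N := op(d,d).
Bind P := f(3,1); substituting into the remaining equation gives: M = f(f(3,1),f(3,1)). Substituting into the earlier bindings gives Y1 := op(h(h(1,M,op(f(3,1),M)),op(op(d,d),op(d,d)),1),op(d,d)), Y2 := h(h(1,M,op(f(3,1),M)),op(op(d,d),op(d,d)),1), R := op(f(3,1),M).
Bind M := f(f(3,1),f(3,1)). Substituting into the earlier bindings gives Y1 := op(h(h(1,f(f(3,1),f(3,1)),op(f(3,1),f(f(3,1),f(3,1)))),op(op(d,d),op(d,d)),1),op(d,d)), Y2 := h(h(1,f(f(3,1),f(3,1)),op(f(3,1),f(f(3,1),f(3,1)))),op(op(d,d),op(d,d)),1), R := op(f(3,1),f(f(3,1),f(3,1))).
MGU = { Y1 = op(h(h(1,f(f(3,1),f(3,1)),op(f(3,1),f(f(3,1),f(3,1)))),op(op(d,d),op(d,d)),1),op(d,d)), T = f(c,1), Y2 = h(h(1,f(f(3,1),f(3,1)),op(f(3,1),f(f(3,1),f(3,1)))),op(op(d,d),op(d,d)),1), N = op(d,d), R = op(f(3,1),f(f(3,1),f(3,1))), X2 = op(d,d), P = f(3,1), M = f(f(3,1),f(3,1)) }, so M = f(f(3,1),f(3,1)).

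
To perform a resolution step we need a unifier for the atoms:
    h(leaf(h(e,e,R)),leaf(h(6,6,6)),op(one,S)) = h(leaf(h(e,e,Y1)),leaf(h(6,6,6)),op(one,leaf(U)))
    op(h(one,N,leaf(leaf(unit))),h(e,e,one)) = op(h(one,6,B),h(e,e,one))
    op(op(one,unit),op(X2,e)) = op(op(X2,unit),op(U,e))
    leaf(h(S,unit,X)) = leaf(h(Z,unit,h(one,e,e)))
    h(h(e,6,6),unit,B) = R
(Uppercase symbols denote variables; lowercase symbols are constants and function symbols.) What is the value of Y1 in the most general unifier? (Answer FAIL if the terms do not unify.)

Decompose h/3: leaf(h(e,e,R)) = leaf(h(e,e,Y1)),  leaf(h(6,6,6)) = leaf(h(6,6,6)),  op(one,S) = op(one,leaf(U)).
Decompose leaf/1: h(e,e,R) = h(e,e,Y1).
Decompose h/3: e = e,  e = e,  R = Y1.
Delete trivial equation e = e.
Delete trivial equation e = e.
Bind R := Y1; substituting into the one remaining equation that mentions R gives: h(h(e,6,6),unit,B) = Y1.
Delete trivial equation leaf(h(6,6,6)) = leaf(h(6,6,6)).
Decompose op/2: one = one,  S = leaf(U).
Delete trivial equation one = one.
Bind S := leaf(U); substituting into the one remaining equation that mentions S gives: leaf(h(leaf(U),unit,X)) = leaf(h(Z,unit,h(one,e,e))).
Decompose op/2: h(one,N,leaf(leaf(unit))) = h(one,6,B),  h(e,e,one) = h(e,e,one).
Decompose h/3: one = one,  N = 6,  leaf(leaf(unit)) = B.
Delete trivial equation one = one.
Bind N := 6; no other remaining equation mentions N.
Bind B := leaf(leaf(unit)); substituting into the one remaining equation that mentions B gives: h(h(e,6,6),unit,leaf(leaf(unit))) = Y1.
Delete trivial equation h(e,e,one) = h(e,e,one).
Decompose op/2: op(one,unit) = op(X2,unit),  op(X2,e) = op(U,e).
Decompose op/2: one = X2,  unit = unit.
Bind X2 := one; substituting into the one remaining equation that mentions X2 gives: op(one,e) = op(U,e).
Delete trivial equation unit = unit.
Decompose op/2: one = U,  e = e.
Bind U := one; substituting into the one remaining equation that mentions U gives: leaf(h(leaf(one),unit,X)) = leaf(h(Z,unit,h(one,e,e))). Substituting into the earlier binding gives S := leaf(one).
Delete trivial equation e = e.
Decompose leaf/1: h(leaf(one),unit,X) = h(Z,unit,h(one,e,e)).
Decompose h/3: leaf(one) = Z,  unit = unit,  X = h(one,e,e).
Bind Z := leaf(one); no other remaining equation mentions Z.
Delete trivial equation unit = unit.
Bind X := h(one,e,e); no other remaining equation mentions X.
Bind Y1 := h(h(e,6,6),unit,leaf(leaf(unit))). Substituting into the earlier binding gives R := h(h(e,6,6),unit,leaf(leaf(unit))).
MGU = { R -> h(h(e,6,6),unit,leaf(leaf(unit))), S -> leaf(one), N -> 6, B -> leaf(leaf(unit)), X2 -> one, U -> one, Z -> leaf(one), X -> h(one,e,e), Y1 -> h(h(e,6,6),unit,leaf(leaf(unit))) }, so Y1 -> h(h(e,6,6),unit,leaf(leaf(unit))).

h(h(e,6,6),unit,leaf(leaf(unit)))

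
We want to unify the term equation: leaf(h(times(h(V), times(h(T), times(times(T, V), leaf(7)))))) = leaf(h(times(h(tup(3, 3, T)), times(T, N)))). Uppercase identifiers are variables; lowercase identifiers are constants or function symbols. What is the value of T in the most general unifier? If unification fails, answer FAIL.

FAIL

Decompose leaf/1: h(times(h(V), times(h(T), times(times(T, V), leaf(7))))) = h(times(h(tup(3, 3, T)), times(T, N))).
Decompose h/1: times(h(V), times(h(T), times(times(T, V), leaf(7)))) = times(h(tup(3, 3, T)), times(T, N)).
Decompose times/2: h(V) = h(tup(3, 3, T)),  times(h(T), times(times(T, V), leaf(7))) = times(T, N).
Decompose h/1: V = tup(3, 3, T).
Bind V := tup(3, 3, T); substituting into the remaining equation gives: times(h(T), times(times(T, tup(3, 3, T)), leaf(7))) = times(T, N).
Decompose times/2: h(T) = T,  times(times(T, tup(3, 3, T)), leaf(7)) = N.
Occurs check fails: T occurs in h(T); the equation T = h(T) has no finite solution.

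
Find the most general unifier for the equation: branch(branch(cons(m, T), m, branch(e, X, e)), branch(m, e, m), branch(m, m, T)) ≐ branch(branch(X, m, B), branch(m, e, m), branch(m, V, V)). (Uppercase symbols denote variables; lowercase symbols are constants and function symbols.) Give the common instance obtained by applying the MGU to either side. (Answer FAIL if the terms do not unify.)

branch(branch(cons(m, m), m, branch(e, cons(m, m), e)), branch(m, e, m), branch(m, m, m))

Decompose branch/3: branch(cons(m, T), m, branch(e, X, e)) ≐ branch(X, m, B),  branch(m, e, m) ≐ branch(m, e, m),  branch(m, m, T) ≐ branch(m, V, V).
Decompose branch/3: cons(m, T) ≐ X,  m ≐ m,  branch(e, X, e) ≐ B.
Bind X := cons(m, T); substituting into the one remaining equation that mentions X gives: branch(e, cons(m, T), e) ≐ B.
Delete trivial equation m ≐ m.
Bind B := branch(e, cons(m, T), e); no other remaining equation mentions B.
Delete trivial equation branch(m, e, m) ≐ branch(m, e, m).
Decompose branch/3: m ≐ m,  m ≐ V,  T ≐ V.
Delete trivial equation m ≐ m.
Bind V := m; substituting into the remaining equation gives: T ≐ m.
Bind T := m. Substituting into the earlier bindings gives X := cons(m, m), B := branch(e, cons(m, m), e).
Applying the MGU to either side gives branch(branch(cons(m, m), m, branch(e, cons(m, m), e)), branch(m, e, m), branch(m, m, m)).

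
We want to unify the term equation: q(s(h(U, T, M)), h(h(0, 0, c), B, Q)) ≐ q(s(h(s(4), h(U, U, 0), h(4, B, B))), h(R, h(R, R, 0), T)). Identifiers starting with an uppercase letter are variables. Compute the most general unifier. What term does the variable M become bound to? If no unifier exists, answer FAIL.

h(4, h(h(0, 0, c), h(0, 0, c), 0), h(h(0, 0, c), h(0, 0, c), 0))

Decompose q/2: s(h(U, T, M)) ≐ s(h(s(4), h(U, U, 0), h(4, B, B))),  h(h(0, 0, c), B, Q) ≐ h(R, h(R, R, 0), T).
Decompose s/1: h(U, T, M) ≐ h(s(4), h(U, U, 0), h(4, B, B)).
Decompose h/3: U ≐ s(4),  T ≐ h(U, U, 0),  M ≐ h(4, B, B).
Bind U := s(4); substituting into the one remaining equation that mentions U gives: T ≐ h(s(4), s(4), 0).
Bind T := h(s(4), s(4), 0); substituting into the one remaining equation that mentions T gives: h(h(0, 0, c), B, Q) ≐ h(R, h(R, R, 0), h(s(4), s(4), 0)).
Bind M := h(4, B, B); no other remaining equation mentions M.
Decompose h/3: h(0, 0, c) ≐ R,  B ≐ h(R, R, 0),  Q ≐ h(s(4), s(4), 0).
Bind R := h(0, 0, c); substituting into the one remaining equation that mentions R gives: B ≐ h(h(0, 0, c), h(0, 0, c), 0).
Bind B := h(h(0, 0, c), h(0, 0, c), 0); no other remaining equation mentions B. Substituting into the earlier binding gives M := h(4, h(h(0, 0, c), h(0, 0, c), 0), h(h(0, 0, c), h(0, 0, c), 0)).
Bind Q := h(s(4), s(4), 0).
MGU = { U -> s(4), T -> h(s(4), s(4), 0), M -> h(4, h(h(0, 0, c), h(0, 0, c), 0), h(h(0, 0, c), h(0, 0, c), 0)), R -> h(0, 0, c), B -> h(h(0, 0, c), h(0, 0, c), 0), Q -> h(s(4), s(4), 0) }, so M -> h(4, h(h(0, 0, c), h(0, 0, c), 0), h(h(0, 0, c), h(0, 0, c), 0)).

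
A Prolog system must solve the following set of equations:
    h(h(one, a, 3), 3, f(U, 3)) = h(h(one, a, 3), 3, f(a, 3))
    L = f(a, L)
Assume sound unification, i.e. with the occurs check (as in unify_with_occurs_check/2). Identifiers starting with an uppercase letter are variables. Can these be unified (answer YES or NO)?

NO

Decompose h/3: h(one, a, 3) = h(one, a, 3),  3 = 3,  f(U, 3) = f(a, 3).
Delete trivial equation h(one, a, 3) = h(one, a, 3).
Delete trivial equation 3 = 3.
Decompose f/2: U = a,  3 = 3.
Bind U := a; no other remaining equation mentions U.
Delete trivial equation 3 = 3.
Occurs check fails: L occurs in f(a, L); the equation L = f(a, L) has no finite solution.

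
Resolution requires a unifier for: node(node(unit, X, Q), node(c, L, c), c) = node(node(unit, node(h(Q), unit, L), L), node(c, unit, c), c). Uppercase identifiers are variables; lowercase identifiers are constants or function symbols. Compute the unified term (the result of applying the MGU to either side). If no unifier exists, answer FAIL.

node(node(unit, node(h(unit), unit, unit), unit), node(c, unit, c), c)

Decompose node/3: node(unit, X, Q) = node(unit, node(h(Q), unit, L), L),  node(c, L, c) = node(c, unit, c),  c = c.
Decompose node/3: unit = unit,  X = node(h(Q), unit, L),  Q = L.
Delete trivial equation unit = unit.
Bind X := node(h(Q), unit, L); no other remaining equation mentions X.
Bind Q := L; no other remaining equation mentions Q. Substituting into the earlier binding gives X := node(h(L), unit, L).
Decompose node/3: c = c,  L = unit,  c = c.
Delete trivial equation c = c.
Bind L := unit; no other remaining equation mentions L. Substituting into the earlier bindings gives X := node(h(unit), unit, unit), Q := unit.
Delete trivial equation c = c.
Delete trivial equation c = c.
Applying the MGU to either side gives node(node(unit, node(h(unit), unit, unit), unit), node(c, unit, c), c).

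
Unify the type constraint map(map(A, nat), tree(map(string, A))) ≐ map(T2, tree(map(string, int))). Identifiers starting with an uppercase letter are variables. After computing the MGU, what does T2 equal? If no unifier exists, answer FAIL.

Decompose map/2: map(A, nat) ≐ T2,  tree(map(string, A)) ≐ tree(map(string, int)).
Bind T2 := map(A, nat); no other remaining equation mentions T2.
Decompose tree/1: map(string, A) ≐ map(string, int).
Decompose map/2: string ≐ string,  A ≐ int.
Delete trivial equation string ≐ string.
Bind A := int. Substituting into the earlier binding gives T2 := map(int, nat).
MGU = { T2 -> map(int, nat), A -> int }, so T2 -> map(int, nat).

map(int, nat)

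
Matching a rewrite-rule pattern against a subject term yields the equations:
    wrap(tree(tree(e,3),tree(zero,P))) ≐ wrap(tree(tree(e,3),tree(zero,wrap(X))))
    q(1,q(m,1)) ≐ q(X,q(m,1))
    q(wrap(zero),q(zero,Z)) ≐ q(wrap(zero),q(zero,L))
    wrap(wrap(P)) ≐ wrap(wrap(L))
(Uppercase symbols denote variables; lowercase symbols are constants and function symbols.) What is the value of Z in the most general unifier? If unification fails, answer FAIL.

Decompose wrap/1: tree(tree(e,3),tree(zero,P)) ≐ tree(tree(e,3),tree(zero,wrap(X))).
Decompose tree/2: tree(e,3) ≐ tree(e,3),  tree(zero,P) ≐ tree(zero,wrap(X)).
Delete trivial equation tree(e,3) ≐ tree(e,3).
Decompose tree/2: zero ≐ zero,  P ≐ wrap(X).
Delete trivial equation zero ≐ zero.
Bind P := wrap(X); substituting into the one remaining equation that mentions P gives: wrap(wrap(wrap(X))) ≐ wrap(wrap(L)).
Decompose q/2: 1 ≐ X,  q(m,1) ≐ q(m,1).
Bind X := 1; substituting into the one remaining equation that mentions X gives: wrap(wrap(wrap(1))) ≐ wrap(wrap(L)). Substituting into the earlier binding gives P := wrap(1).
Delete trivial equation q(m,1) ≐ q(m,1).
Decompose q/2: wrap(zero) ≐ wrap(zero),  q(zero,Z) ≐ q(zero,L).
Delete trivial equation wrap(zero) ≐ wrap(zero).
Decompose q/2: zero ≐ zero,  Z ≐ L.
Delete trivial equation zero ≐ zero.
Bind Z := L; no other remaining equation mentions Z.
Decompose wrap/1: wrap(wrap(1)) ≐ wrap(L).
Decompose wrap/1: wrap(1) ≐ L.
Bind L := wrap(1). Substituting into the earlier binding gives Z := wrap(1).
MGU = { P := wrap(1), X := 1, Z := wrap(1), L := wrap(1) }, so Z := wrap(1).

wrap(1)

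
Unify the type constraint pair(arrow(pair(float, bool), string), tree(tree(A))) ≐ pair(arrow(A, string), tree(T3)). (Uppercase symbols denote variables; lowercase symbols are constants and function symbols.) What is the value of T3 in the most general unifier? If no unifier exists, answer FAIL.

tree(pair(float, bool))

Decompose pair/2: arrow(pair(float, bool), string) ≐ arrow(A, string),  tree(tree(A)) ≐ tree(T3).
Decompose arrow/2: pair(float, bool) ≐ A,  string ≐ string.
Bind A := pair(float, bool); substituting into the one remaining equation that mentions A gives: tree(tree(pair(float, bool))) ≐ tree(T3).
Delete trivial equation string ≐ string.
Decompose tree/1: tree(pair(float, bool)) ≐ T3.
Bind T3 := tree(pair(float, bool)).
MGU = { A -> pair(float, bool), T3 -> tree(pair(float, bool)) }, so T3 -> tree(pair(float, bool)).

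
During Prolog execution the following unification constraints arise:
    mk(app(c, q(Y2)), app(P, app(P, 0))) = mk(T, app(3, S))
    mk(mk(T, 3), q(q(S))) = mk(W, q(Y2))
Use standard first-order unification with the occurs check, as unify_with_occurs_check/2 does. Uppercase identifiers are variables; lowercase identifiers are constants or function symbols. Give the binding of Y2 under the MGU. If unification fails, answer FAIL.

q(app(3, 0))

Decompose mk/2: app(c, q(Y2)) = T,  app(P, app(P, 0)) = app(3, S).
Bind T := app(c, q(Y2)); substituting into the one remaining equation that mentions T gives: mk(mk(app(c, q(Y2)), 3), q(q(S))) = mk(W, q(Y2)).
Decompose app/2: P = 3,  app(P, 0) = S.
Bind P := 3; substituting into the one remaining equation that mentions P gives: app(3, 0) = S.
Bind S := app(3, 0); substituting into the remaining equation gives: mk(mk(app(c, q(Y2)), 3), q(q(app(3, 0)))) = mk(W, q(Y2)).
Decompose mk/2: mk(app(c, q(Y2)), 3) = W,  q(q(app(3, 0))) = q(Y2).
Bind W := mk(app(c, q(Y2)), 3); no other remaining equation mentions W.
Decompose q/1: q(app(3, 0)) = Y2.
Bind Y2 := q(app(3, 0)). Substituting into the earlier bindings gives T := app(c, q(q(app(3, 0)))), W := mk(app(c, q(q(app(3, 0)))), 3).
MGU = { T -> app(c, q(q(app(3, 0)))), P -> 3, S -> app(3, 0), W -> mk(app(c, q(q(app(3, 0)))), 3), Y2 -> q(app(3, 0)) }, so Y2 -> q(app(3, 0)).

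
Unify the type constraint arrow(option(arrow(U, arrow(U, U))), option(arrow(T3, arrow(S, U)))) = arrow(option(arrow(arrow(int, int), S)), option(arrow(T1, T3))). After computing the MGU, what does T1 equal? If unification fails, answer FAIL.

arrow(arrow(arrow(int, int), arrow(int, int)), arrow(int, int))

Decompose arrow/2: option(arrow(U, arrow(U, U))) = option(arrow(arrow(int, int), S)),  option(arrow(T3, arrow(S, U))) = option(arrow(T1, T3)).
Decompose option/1: arrow(U, arrow(U, U)) = arrow(arrow(int, int), S).
Decompose arrow/2: U = arrow(int, int),  arrow(U, U) = S.
Bind U := arrow(int, int); substituting into the remaining equations gives: arrow(arrow(int, int), arrow(int, int)) = S,  option(arrow(T3, arrow(S, arrow(int, int)))) = option(arrow(T1, T3)).
Bind S := arrow(arrow(int, int), arrow(int, int)); substituting into the remaining equation gives: option(arrow(T3, arrow(arrow(arrow(int, int), arrow(int, int)), arrow(int, int)))) = option(arrow(T1, T3)).
Decompose option/1: arrow(T3, arrow(arrow(arrow(int, int), arrow(int, int)), arrow(int, int))) = arrow(T1, T3).
Decompose arrow/2: T3 = T1,  arrow(arrow(arrow(int, int), arrow(int, int)), arrow(int, int)) = T3.
Bind T3 := T1; substituting into the remaining equation gives: arrow(arrow(arrow(int, int), arrow(int, int)), arrow(int, int)) = T1.
Bind T1 := arrow(arrow(arrow(int, int), arrow(int, int)), arrow(int, int)). Substituting into the earlier binding gives T3 := arrow(arrow(arrow(int, int), arrow(int, int)), arrow(int, int)).
MGU = { U := arrow(int, int), S := arrow(arrow(int, int), arrow(int, int)), T3 := arrow(arrow(arrow(int, int), arrow(int, int)), arrow(int, int)), T1 := arrow(arrow(arrow(int, int), arrow(int, int)), arrow(int, int)) }, so T1 := arrow(arrow(arrow(int, int), arrow(int, int)), arrow(int, int)).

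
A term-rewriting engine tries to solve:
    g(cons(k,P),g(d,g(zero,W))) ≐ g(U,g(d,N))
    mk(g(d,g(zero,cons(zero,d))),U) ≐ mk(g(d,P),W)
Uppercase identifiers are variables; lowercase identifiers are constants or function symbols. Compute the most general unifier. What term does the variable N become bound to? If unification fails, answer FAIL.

g(zero,cons(k,g(zero,cons(zero,d))))

Decompose g/2: cons(k,P) ≐ U,  g(d,g(zero,W)) ≐ g(d,N).
Bind U := cons(k,P); substituting into the one remaining equation that mentions U gives: mk(g(d,g(zero,cons(zero,d))),cons(k,P)) ≐ mk(g(d,P),W).
Decompose g/2: d ≐ d,  g(zero,W) ≐ N.
Delete trivial equation d ≐ d.
Bind N := g(zero,W); no other remaining equation mentions N.
Decompose mk/2: g(d,g(zero,cons(zero,d))) ≐ g(d,P),  cons(k,P) ≐ W.
Decompose g/2: d ≐ d,  g(zero,cons(zero,d)) ≐ P.
Delete trivial equation d ≐ d.
Bind P := g(zero,cons(zero,d)); substituting into the remaining equation gives: cons(k,g(zero,cons(zero,d))) ≐ W. Substituting into the earlier binding gives U := cons(k,g(zero,cons(zero,d))).
Bind W := cons(k,g(zero,cons(zero,d))). Substituting into the earlier binding gives N := g(zero,cons(k,g(zero,cons(zero,d)))).
MGU = { U -> cons(k,g(zero,cons(zero,d))), N -> g(zero,cons(k,g(zero,cons(zero,d)))), P -> g(zero,cons(zero,d)), W -> cons(k,g(zero,cons(zero,d))) }, so N -> g(zero,cons(k,g(zero,cons(zero,d)))).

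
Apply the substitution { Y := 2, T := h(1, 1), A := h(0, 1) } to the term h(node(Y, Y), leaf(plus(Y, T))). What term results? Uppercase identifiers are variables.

Replace each occurrence of Y with 2.
Replace each occurrence of T with h(1, 1).
Result: h(node(2, 2), leaf(plus(2, h(1, 1)))).

h(node(2, 2), leaf(plus(2, h(1, 1))))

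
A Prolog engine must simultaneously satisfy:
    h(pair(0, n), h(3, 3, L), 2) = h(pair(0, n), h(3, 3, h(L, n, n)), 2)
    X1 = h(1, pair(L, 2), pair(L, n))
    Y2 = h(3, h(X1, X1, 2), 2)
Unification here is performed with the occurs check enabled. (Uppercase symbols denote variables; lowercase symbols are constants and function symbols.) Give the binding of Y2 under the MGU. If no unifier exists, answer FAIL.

Decompose h/3: pair(0, n) = pair(0, n),  h(3, 3, L) = h(3, 3, h(L, n, n)),  2 = 2.
Delete trivial equation pair(0, n) = pair(0, n).
Decompose h/3: 3 = 3,  3 = 3,  L = h(L, n, n).
Delete trivial equation 3 = 3.
Delete trivial equation 3 = 3.
Occurs check fails: L occurs in h(L, n, n); the equation L = h(L, n, n) has no finite solution.

FAIL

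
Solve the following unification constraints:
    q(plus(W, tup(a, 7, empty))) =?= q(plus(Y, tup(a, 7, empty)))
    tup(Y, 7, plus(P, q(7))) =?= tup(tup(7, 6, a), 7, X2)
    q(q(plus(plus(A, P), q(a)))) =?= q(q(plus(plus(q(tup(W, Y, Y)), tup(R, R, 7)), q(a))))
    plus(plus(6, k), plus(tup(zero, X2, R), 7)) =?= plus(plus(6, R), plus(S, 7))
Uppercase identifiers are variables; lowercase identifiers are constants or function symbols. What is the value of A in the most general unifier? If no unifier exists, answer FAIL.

q(tup(tup(7, 6, a), tup(7, 6, a), tup(7, 6, a)))

Decompose q/1: plus(W, tup(a, 7, empty)) =?= plus(Y, tup(a, 7, empty)).
Decompose plus/2: W =?= Y,  tup(a, 7, empty) =?= tup(a, 7, empty).
Bind W := Y; substituting into the one remaining equation that mentions W gives: q(q(plus(plus(A, P), q(a)))) =?= q(q(plus(plus(q(tup(Y, Y, Y)), tup(R, R, 7)), q(a)))).
Delete trivial equation tup(a, 7, empty) =?= tup(a, 7, empty).
Decompose tup/3: Y =?= tup(7, 6, a),  7 =?= 7,  plus(P, q(7)) =?= X2.
Bind Y := tup(7, 6, a); substituting into the one remaining equation that mentions Y gives: q(q(plus(plus(A, P), q(a)))) =?= q(q(plus(plus(q(tup(tup(7, 6, a), tup(7, 6, a), tup(7, 6, a))), tup(R, R, 7)), q(a)))). Substituting into the earlier binding gives W := tup(7, 6, a).
Delete trivial equation 7 =?= 7.
Bind X2 := plus(P, q(7)); substituting into the one remaining equation that mentions X2 gives: plus(plus(6, k), plus(tup(zero, plus(P, q(7)), R), 7)) =?= plus(plus(6, R), plus(S, 7)).
Decompose q/1: q(plus(plus(A, P), q(a))) =?= q(plus(plus(q(tup(tup(7, 6, a), tup(7, 6, a), tup(7, 6, a))), tup(R, R, 7)), q(a))).
Decompose q/1: plus(plus(A, P), q(a)) =?= plus(plus(q(tup(tup(7, 6, a), tup(7, 6, a), tup(7, 6, a))), tup(R, R, 7)), q(a)).
Decompose plus/2: plus(A, P) =?= plus(q(tup(tup(7, 6, a), tup(7, 6, a), tup(7, 6, a))), tup(R, R, 7)),  q(a) =?= q(a).
Decompose plus/2: A =?= q(tup(tup(7, 6, a), tup(7, 6, a), tup(7, 6, a))),  P =?= tup(R, R, 7).
Bind A := q(tup(tup(7, 6, a), tup(7, 6, a), tup(7, 6, a))); no other remaining equation mentions A.
Bind P := tup(R, R, 7); substituting into the one remaining equation that mentions P gives: plus(plus(6, k), plus(tup(zero, plus(tup(R, R, 7), q(7)), R), 7)) =?= plus(plus(6, R), plus(S, 7)). Substituting into the earlier binding gives X2 := plus(tup(R, R, 7), q(7)).
Delete trivial equation q(a) =?= q(a).
Decompose plus/2: plus(6, k) =?= plus(6, R),  plus(tup(zero, plus(tup(R, R, 7), q(7)), R), 7) =?= plus(S, 7).
Decompose plus/2: 6 =?= 6,  k =?= R.
Delete trivial equation 6 =?= 6.
Bind R := k; substituting into the remaining equation gives: plus(tup(zero, plus(tup(k, k, 7), q(7)), k), 7) =?= plus(S, 7). Substituting into the earlier bindings gives X2 := plus(tup(k, k, 7), q(7)), P := tup(k, k, 7).
Decompose plus/2: tup(zero, plus(tup(k, k, 7), q(7)), k) =?= S,  7 =?= 7.
Bind S := tup(zero, plus(tup(k, k, 7), q(7)), k); no other remaining equation mentions S.
Delete trivial equation 7 =?= 7.
MGU = { W := tup(7, 6, a), Y := tup(7, 6, a), X2 := plus(tup(k, k, 7), q(7)), A := q(tup(tup(7, 6, a), tup(7, 6, a), tup(7, 6, a))), P := tup(k, k, 7), R := k, S := tup(zero, plus(tup(k, k, 7), q(7)), k) }, so A := q(tup(tup(7, 6, a), tup(7, 6, a), tup(7, 6, a))).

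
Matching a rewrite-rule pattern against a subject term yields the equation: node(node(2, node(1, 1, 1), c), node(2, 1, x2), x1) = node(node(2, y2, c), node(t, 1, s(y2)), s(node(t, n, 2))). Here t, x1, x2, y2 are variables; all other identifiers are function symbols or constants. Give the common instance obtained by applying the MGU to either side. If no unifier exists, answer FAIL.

Decompose node/3: node(2, node(1, 1, 1), c) = node(2, y2, c),  node(2, 1, x2) = node(t, 1, s(y2)),  x1 = s(node(t, n, 2)).
Decompose node/3: 2 = 2,  node(1, 1, 1) = y2,  c = c.
Delete trivial equation 2 = 2.
Bind y2 := node(1, 1, 1); substituting into the one remaining equation that mentions y2 gives: node(2, 1, x2) = node(t, 1, s(node(1, 1, 1))).
Delete trivial equation c = c.
Decompose node/3: 2 = t,  1 = 1,  x2 = s(node(1, 1, 1)).
Bind t := 2; substituting into the one remaining equation that mentions t gives: x1 = s(node(2, n, 2)).
Delete trivial equation 1 = 1.
Bind x2 := s(node(1, 1, 1)); no other remaining equation mentions x2.
Bind x1 := s(node(2, n, 2)).
Applying the MGU to either side gives node(node(2, node(1, 1, 1), c), node(2, 1, s(node(1, 1, 1))), s(node(2, n, 2))).

node(node(2, node(1, 1, 1), c), node(2, 1, s(node(1, 1, 1))), s(node(2, n, 2)))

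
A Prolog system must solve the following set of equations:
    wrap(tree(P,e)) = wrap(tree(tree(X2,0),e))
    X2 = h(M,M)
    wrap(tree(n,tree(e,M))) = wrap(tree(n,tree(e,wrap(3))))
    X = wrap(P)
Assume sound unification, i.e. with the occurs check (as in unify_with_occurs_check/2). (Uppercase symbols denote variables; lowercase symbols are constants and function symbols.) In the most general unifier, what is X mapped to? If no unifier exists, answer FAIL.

Decompose wrap/1: tree(P,e) = tree(tree(X2,0),e).
Decompose tree/2: P = tree(X2,0),  e = e.
Bind P := tree(X2,0); substituting into the one remaining equation that mentions P gives: X = wrap(tree(X2,0)).
Delete trivial equation e = e.
Bind X2 := h(M,M); substituting into the one remaining equation that mentions X2 gives: X = wrap(tree(h(M,M),0)). Substituting into the earlier binding gives P := tree(h(M,M),0).
Decompose wrap/1: tree(n,tree(e,M)) = tree(n,tree(e,wrap(3))).
Decompose tree/2: n = n,  tree(e,M) = tree(e,wrap(3)).
Delete trivial equation n = n.
Decompose tree/2: e = e,  M = wrap(3).
Delete trivial equation e = e.
Bind M := wrap(3); substituting into the remaining equation gives: X = wrap(tree(h(wrap(3),wrap(3)),0)). Substituting into the earlier bindings gives P := tree(h(wrap(3),wrap(3)),0), X2 := h(wrap(3),wrap(3)).
Bind X := wrap(tree(h(wrap(3),wrap(3)),0)).
MGU = { P ↦ tree(h(wrap(3),wrap(3)),0), X2 ↦ h(wrap(3),wrap(3)), M ↦ wrap(3), X ↦ wrap(tree(h(wrap(3),wrap(3)),0)) }, so X ↦ wrap(tree(h(wrap(3),wrap(3)),0)).

wrap(tree(h(wrap(3),wrap(3)),0))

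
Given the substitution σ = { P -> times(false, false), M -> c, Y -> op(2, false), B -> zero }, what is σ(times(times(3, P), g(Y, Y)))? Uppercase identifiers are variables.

Replace each occurrence of P with times(false, false).
Replace each occurrence of Y with op(2, false).
Result: times(times(3, times(false, false)), g(op(2, false), op(2, false))).

times(times(3, times(false, false)), g(op(2, false), op(2, false)))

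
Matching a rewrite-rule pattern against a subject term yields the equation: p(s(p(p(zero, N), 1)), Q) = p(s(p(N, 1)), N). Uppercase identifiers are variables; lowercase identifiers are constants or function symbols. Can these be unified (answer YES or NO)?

NO

Decompose p/2: s(p(p(zero, N), 1)) = s(p(N, 1)),  Q = N.
Decompose s/1: p(p(zero, N), 1) = p(N, 1).
Decompose p/2: p(zero, N) = N,  1 = 1.
Occurs check fails: N occurs in p(zero, N); the equation N = p(zero, N) has no finite solution.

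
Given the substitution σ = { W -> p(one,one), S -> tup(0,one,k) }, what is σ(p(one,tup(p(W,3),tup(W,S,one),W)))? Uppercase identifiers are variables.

p(one,tup(p(p(one,one),3),tup(p(one,one),tup(0,one,k),one),p(one,one)))

Replace each occurrence of W with p(one,one).
Replace each occurrence of S with tup(0,one,k).
Result: p(one,tup(p(p(one,one),3),tup(p(one,one),tup(0,one,k),one),p(one,one))).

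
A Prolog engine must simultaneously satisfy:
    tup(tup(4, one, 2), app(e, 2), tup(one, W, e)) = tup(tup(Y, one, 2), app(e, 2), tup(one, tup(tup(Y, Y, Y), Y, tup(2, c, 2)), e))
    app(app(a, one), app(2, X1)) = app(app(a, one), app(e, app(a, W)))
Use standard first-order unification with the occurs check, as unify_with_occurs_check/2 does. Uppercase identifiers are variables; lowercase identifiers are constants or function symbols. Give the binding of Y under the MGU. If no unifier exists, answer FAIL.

Decompose tup/3: tup(4, one, 2) = tup(Y, one, 2),  app(e, 2) = app(e, 2),  tup(one, W, e) = tup(one, tup(tup(Y, Y, Y), Y, tup(2, c, 2)), e).
Decompose tup/3: 4 = Y,  one = one,  2 = 2.
Bind Y := 4; substituting into the one remaining equation that mentions Y gives: tup(one, W, e) = tup(one, tup(tup(4, 4, 4), 4, tup(2, c, 2)), e).
Delete trivial equation one = one.
Delete trivial equation 2 = 2.
Delete trivial equation app(e, 2) = app(e, 2).
Decompose tup/3: one = one,  W = tup(tup(4, 4, 4), 4, tup(2, c, 2)),  e = e.
Delete trivial equation one = one.
Bind W := tup(tup(4, 4, 4), 4, tup(2, c, 2)); substituting into the one remaining equation that mentions W gives: app(app(a, one), app(2, X1)) = app(app(a, one), app(e, app(a, tup(tup(4, 4, 4), 4, tup(2, c, 2))))).
Delete trivial equation e = e.
Decompose app/2: app(a, one) = app(a, one),  app(2, X1) = app(e, app(a, tup(tup(4, 4, 4), 4, tup(2, c, 2)))).
Delete trivial equation app(a, one) = app(a, one).
Decompose app/2: 2 = e,  X1 = app(a, tup(tup(4, 4, 4), 4, tup(2, c, 2))).
Clash: constants 2 and e differ; no unifier exists.

FAIL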